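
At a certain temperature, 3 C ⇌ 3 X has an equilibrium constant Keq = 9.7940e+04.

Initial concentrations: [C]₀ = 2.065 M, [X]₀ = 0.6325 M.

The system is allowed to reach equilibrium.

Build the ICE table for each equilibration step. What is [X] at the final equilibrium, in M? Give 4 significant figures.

[X]_eq = 2.64 M

Q₀ = 0.02874 vs Keq = 9.7940e+04 ⇒ Q<K, forward
Step 1:
                    C           X
  init          2.065      0.6325
  Δ            -2.008       2.008
  eq          0.05728        2.64
  solve Keq expr → x = 0.6692; check Q = 9.7940e+04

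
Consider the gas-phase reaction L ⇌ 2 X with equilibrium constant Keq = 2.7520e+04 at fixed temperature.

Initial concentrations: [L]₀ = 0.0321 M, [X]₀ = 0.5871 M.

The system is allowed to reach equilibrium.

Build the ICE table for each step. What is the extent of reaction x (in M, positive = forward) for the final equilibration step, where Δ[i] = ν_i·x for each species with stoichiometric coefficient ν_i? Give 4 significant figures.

x = 0.03208 M

Q₀ = 10.74 vs Keq = 2.7520e+04 ⇒ Q<K, forward
Step 1:
                  L         X
  I          0.0321    0.5871
  C        -0.03208   0.06417
  E       1.5412e-05    0.6513
  solve Keq expr → x = 0.03208; check Q = 2.7520e+04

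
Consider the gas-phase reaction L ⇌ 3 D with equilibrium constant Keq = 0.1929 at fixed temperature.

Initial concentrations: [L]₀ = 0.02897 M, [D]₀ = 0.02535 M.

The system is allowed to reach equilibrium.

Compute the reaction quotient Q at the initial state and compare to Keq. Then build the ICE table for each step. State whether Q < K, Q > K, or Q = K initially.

Q₀ = 5.6232e-04 vs Keq = 0.1929 ⇒ Q<K, forward
Step 1:
                  L         D
  init      0.02897   0.02535
  Δ        -0.02413   0.07239
  eq        0.00484   0.09774
  solve Keq expr → x = 0.02413; check Q = 0.1929

Q₀ = 5.6232e-04; Q < K (proceeds forward)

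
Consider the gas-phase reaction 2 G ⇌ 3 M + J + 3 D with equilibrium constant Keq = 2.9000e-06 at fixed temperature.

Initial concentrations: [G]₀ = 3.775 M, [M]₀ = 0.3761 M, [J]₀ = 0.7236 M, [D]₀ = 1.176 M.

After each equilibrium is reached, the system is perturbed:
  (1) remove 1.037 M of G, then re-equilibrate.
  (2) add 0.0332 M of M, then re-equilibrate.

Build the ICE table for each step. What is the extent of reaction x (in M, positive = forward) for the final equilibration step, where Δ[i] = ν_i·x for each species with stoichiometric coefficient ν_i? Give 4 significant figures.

x = -0.01039 M

Q₀ = 0.004393 vs Keq = 2.9000e-06 ⇒ Q>K, reverse
Step 1:
                    G           M           J           D
  Initial       3.775      0.3761      0.7236       1.176
  Change       0.2176     -0.3264     -0.1088     -0.3264
  Equil         3.993     0.04968      0.6148      0.8496
  solve Keq expr → x = -0.1088; check Q = 2.9000e-06
Then remove 1.037 M of G.
Step 2:
                    G           M           J           D
  Initial       2.956     0.04968      0.6148      0.8496
  Change     0.005666   -0.008499   -0.002833   -0.008499
  Equil         2.961     0.04118       0.612      0.8411
  solve Keq expr → x = -0.002833; check Q = 2.9000e-06
Then add 0.0332 M of M.
Step 3:
                    G           M           J           D
  Initial       2.961     0.07438       0.612      0.8411
  Change      0.02078    -0.03117    -0.01039    -0.03117
  Equil         2.982     0.04321      0.6016      0.8099
  solve Keq expr → x = -0.01039; check Q = 2.9000e-06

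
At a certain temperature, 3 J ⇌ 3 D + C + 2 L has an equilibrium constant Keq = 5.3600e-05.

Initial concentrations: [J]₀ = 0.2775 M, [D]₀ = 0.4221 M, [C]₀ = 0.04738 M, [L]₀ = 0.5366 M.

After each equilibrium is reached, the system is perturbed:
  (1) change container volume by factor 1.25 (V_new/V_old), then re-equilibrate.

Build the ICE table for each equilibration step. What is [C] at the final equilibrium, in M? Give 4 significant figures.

Q₀ = 0.04801 vs Keq = 5.3600e-05 ⇒ Q>K, reverse
Step 1:
                  J         D         C         L
  I          0.2775    0.4221   0.04738    0.5366
  C          0.1395   -0.1395   -0.0465  -0.09301
  E           0.417    0.2826 8.7538e-04    0.4436
  solve Keq expr → x = -0.0465; check Q = 5.3600e-05
Then change container volume by factor 1.25 (V_new/V_old).
Step 2:
                  J         D         C         L
  I          0.3336    0.2261 7.0031e-04    0.3549
  C       -0.001814  0.001814 6.0452e-04  0.001209
  E          0.3318    0.2279  0.001305    0.3561
  solve Keq expr → x = 6.0452e-04; check Q = 5.3600e-05

[C]_eq = 0.001305 M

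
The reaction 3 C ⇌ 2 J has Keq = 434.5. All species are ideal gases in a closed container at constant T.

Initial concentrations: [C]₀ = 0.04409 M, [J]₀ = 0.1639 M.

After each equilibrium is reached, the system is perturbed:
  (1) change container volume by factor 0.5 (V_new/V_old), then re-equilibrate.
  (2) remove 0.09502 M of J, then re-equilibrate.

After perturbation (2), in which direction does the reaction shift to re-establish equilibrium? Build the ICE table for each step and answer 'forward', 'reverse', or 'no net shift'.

Direction: forward

Q₀ = 313.4 vs Keq = 434.5 ⇒ Q<K, forward
Step 1:
                  C         J
  Initial   0.04409    0.1639
  Change  -0.004109  0.002739
  Equil     0.03998    0.1666
  solve Keq expr → x = 0.00137; check Q = 434.5
Then change container volume by factor 0.5 (V_new/V_old).
Step 2:
                  C         J
  Initial   0.07996    0.3333
  Change   -0.01521   0.01014
  Equil     0.06475    0.3434
  solve Keq expr → x = 0.005072; check Q = 434.5
Then remove 0.09502 M of J.
Step 3:
                  C         J
  Initial   0.06475    0.2484
  Change   -0.01151  0.007671
  Equil     0.05324    0.2561
  solve Keq expr → x = 0.003835; check Q = 434.5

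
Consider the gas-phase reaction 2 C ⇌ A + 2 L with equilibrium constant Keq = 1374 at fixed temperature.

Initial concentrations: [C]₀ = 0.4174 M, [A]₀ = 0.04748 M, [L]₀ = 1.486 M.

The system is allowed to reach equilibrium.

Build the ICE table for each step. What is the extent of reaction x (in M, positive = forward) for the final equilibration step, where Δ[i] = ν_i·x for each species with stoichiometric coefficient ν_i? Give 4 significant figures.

x = 0.1962 M

Q₀ = 0.6018 vs Keq = 1374 ⇒ Q<K, forward
Step 1:
                   C          A          L
  Initial     0.4174    0.04748      1.486
  Change     -0.3924     0.1962     0.3924
  Equil      0.02501     0.2437      1.878
  solve Keq expr → x = 0.1962; check Q = 1374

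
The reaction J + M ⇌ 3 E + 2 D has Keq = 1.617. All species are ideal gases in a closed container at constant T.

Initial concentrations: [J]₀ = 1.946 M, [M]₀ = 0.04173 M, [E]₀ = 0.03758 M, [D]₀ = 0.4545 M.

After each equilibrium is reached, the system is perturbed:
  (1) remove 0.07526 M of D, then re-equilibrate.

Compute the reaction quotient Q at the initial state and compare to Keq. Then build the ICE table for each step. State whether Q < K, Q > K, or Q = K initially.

Q₀ = 1.3500e-04 vs Keq = 1.617 ⇒ Q<K, forward
Step 1:
                   J          M          E          D
  Initial      1.946    0.04173    0.03758     0.4545
  Change    -0.04133   -0.04133      0.124    0.08267
  Equil        1.905 3.9527e-04     0.1616     0.5372
  solve Keq expr → x = 0.04133; check Q = 1.617
Then remove 0.07526 M of D.
Step 2:
                   J          M          E          D
  Initial      1.905 3.9527e-04     0.1616     0.4619
  Change  -1.0108e-04 -1.0108e-04 3.0323e-04 2.0215e-04
  Equil        1.905 2.9419e-04     0.1619     0.4621
  solve Keq expr → x = 1.0108e-04; check Q = 1.617

Q₀ = 1.3500e-04; Q < K (proceeds forward)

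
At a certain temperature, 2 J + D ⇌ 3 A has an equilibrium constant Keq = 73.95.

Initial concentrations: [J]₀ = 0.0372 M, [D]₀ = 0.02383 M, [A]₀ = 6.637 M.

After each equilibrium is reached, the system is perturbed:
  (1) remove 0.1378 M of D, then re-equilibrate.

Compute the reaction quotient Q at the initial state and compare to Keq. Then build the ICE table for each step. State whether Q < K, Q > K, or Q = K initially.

Q₀ = 8.8655e+06; Q > K (proceeds reverse)

Q₀ = 8.8655e+06 vs Keq = 73.95 ⇒ Q>K, reverse
Step 1:
                  J         D         A
  Initial    0.0372   0.02383     6.637
  Change      1.346    0.6728    -2.018
  Equil       1.383    0.6967     4.619
  solve Keq expr → x = -0.6728; check Q = 73.95
Then remove 0.1378 M of D.
Step 2:
                  J         D         A
  Initial     1.383    0.5589     4.619
  Change    0.06748   0.03374   -0.1012
  Equil        1.45    0.5926     4.517
  solve Keq expr → x = -0.03374; check Q = 73.95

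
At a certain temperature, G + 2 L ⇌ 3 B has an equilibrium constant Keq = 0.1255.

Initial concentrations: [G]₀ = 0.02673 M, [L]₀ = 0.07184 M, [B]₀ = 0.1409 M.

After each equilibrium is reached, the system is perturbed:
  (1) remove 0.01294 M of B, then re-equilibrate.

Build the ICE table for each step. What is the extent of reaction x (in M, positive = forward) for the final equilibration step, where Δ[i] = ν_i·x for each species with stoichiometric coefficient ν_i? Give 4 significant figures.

x = 0.003408 M

Q₀ = 20.28 vs Keq = 0.1255 ⇒ Q>K, reverse
Step 1:
                    G           L           B
  I           0.02673     0.07184      0.1409
  C           0.03028     0.06056    -0.09084
  E           0.05701      0.1324     0.05006
  solve Keq expr → x = -0.03028; check Q = 0.1255
Then remove 0.01294 M of B.
Step 2:
                    G           L           B
  I           0.05701      0.1324     0.03712
  C         -0.003408   -0.006816     0.01022
  E            0.0536      0.1256     0.04734
  solve Keq expr → x = 0.003408; check Q = 0.1255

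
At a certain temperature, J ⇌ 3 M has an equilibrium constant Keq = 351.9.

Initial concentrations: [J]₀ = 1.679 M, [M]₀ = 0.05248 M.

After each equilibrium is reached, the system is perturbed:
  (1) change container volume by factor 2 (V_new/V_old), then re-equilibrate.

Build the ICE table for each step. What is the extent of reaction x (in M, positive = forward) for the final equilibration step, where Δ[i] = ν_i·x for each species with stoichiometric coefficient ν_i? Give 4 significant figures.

x = 0.07857 M

Q₀ = 8.6086e-05 vs Keq = 351.9 ⇒ Q<K, forward
Step 1:
                   J          M
  init         1.679    0.05248
  Δ           -1.441      4.323
  eq           0.238      4.375
  solve Keq expr → x = 1.441; check Q = 351.9
Then change container volume by factor 2 (V_new/V_old).
Step 2:
                   J          M
  init         0.119      2.188
  Δ         -0.07857     0.2357
  eq         0.04044      2.423
  solve Keq expr → x = 0.07857; check Q = 351.9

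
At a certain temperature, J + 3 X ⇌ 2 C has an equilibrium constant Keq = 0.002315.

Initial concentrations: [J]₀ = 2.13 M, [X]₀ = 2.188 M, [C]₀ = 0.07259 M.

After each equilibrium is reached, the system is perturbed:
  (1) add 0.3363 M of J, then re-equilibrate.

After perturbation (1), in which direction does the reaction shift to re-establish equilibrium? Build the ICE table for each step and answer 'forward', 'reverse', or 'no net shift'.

Q₀ = 2.3617e-04 vs Keq = 0.002315 ⇒ Q<K, forward
Step 1:
                    J           X           C
  init           2.13       2.188     0.07259
  Δ          -0.06176     -0.1853      0.1235
  eq            2.068       2.003      0.1961
  solve Keq expr → x = 0.06176; check Q = 0.002315
Then add 0.3363 M of J.
Step 2:
                    J           X           C
  init          2.405       2.003      0.1961
  Δ         -0.006095    -0.01829     0.01219
  eq            2.398       1.984      0.2083
  solve Keq expr → x = 0.006095; check Q = 0.002315

Direction: forward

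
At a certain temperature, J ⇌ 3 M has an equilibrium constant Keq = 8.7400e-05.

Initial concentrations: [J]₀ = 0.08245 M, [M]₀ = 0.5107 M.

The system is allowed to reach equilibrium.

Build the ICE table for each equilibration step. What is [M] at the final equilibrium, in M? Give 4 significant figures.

[M]_eq = 0.02771 M

Q₀ = 1.615 vs Keq = 8.7400e-05 ⇒ Q>K, reverse
Step 1:
                    J           M
  I           0.08245      0.5107
  C             0.161      -0.483
  E            0.2434     0.02771
  solve Keq expr → x = -0.161; check Q = 8.7400e-05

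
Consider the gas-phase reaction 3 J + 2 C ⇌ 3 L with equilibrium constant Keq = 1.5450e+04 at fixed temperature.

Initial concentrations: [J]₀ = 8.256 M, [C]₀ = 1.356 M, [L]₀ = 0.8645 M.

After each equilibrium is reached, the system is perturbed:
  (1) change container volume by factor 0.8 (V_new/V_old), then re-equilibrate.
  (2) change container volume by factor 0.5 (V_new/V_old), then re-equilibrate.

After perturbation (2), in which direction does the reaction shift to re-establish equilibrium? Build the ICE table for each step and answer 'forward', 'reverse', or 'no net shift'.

Direction: forward

Q₀ = 6.2441e-04 vs Keq = 1.5450e+04 ⇒ Q<K, forward
Step 1:
                   J          C          L
  init         8.256      1.356     0.8645
  Δ            -2.03     -1.353       2.03
  eq           6.226   0.002551      2.895
  solve Keq expr → x = 0.6767; check Q = 1.5450e+04
Then change container volume by factor 0.8 (V_new/V_old).
Step 2:
                   J          C          L
  init         7.782   0.003188      3.618
  Δ       -9.5425e-04 -6.3617e-04 9.5425e-04
  eq           7.781   0.002552      3.619
  solve Keq expr → x = 3.1808e-04; check Q = 1.5450e+04
Then change container volume by factor 0.5 (V_new/V_old).
Step 3:
                   J          C          L
  init         15.56   0.005104      7.239
  Δ        -0.003824  -0.002549   0.003824
  eq           15.56   0.002555      7.242
  solve Keq expr → x = 0.001275; check Q = 1.5450e+04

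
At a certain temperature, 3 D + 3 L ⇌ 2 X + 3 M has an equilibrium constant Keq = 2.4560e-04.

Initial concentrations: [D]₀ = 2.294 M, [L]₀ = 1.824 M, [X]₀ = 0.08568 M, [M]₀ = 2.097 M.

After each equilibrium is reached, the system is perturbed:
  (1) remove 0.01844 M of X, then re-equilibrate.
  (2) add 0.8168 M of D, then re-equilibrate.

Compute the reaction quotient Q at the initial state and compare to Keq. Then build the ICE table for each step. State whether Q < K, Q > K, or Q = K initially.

Q₀ = 9.2406e-04 vs Keq = 2.4560e-04 ⇒ Q>K, reverse
Step 1:
                   D          L          X          M
  I            2.294      1.824    0.08568      2.097
  C          0.05398    0.05398   -0.03599   -0.05398
  E            2.348      1.878    0.04969      2.043
  solve Keq expr → x = -0.01799; check Q = 2.4560e-04
Then remove 0.01844 M of X.
Step 2:
                   D          L          X          M
  I            2.348      1.878    0.03125      2.043
  C         -0.02389   -0.02389    0.01592    0.02389
  E            2.324      1.854    0.04718      2.067
  solve Keq expr → x = 0.007962; check Q = 2.4560e-04
Then add 0.8168 M of D.
Step 3:
                   D          L          X          M
  I            3.141      1.854    0.04718      2.067
  C         -0.03321   -0.03321    0.02214    0.03321
  E            3.108      1.821    0.06932        2.1
  solve Keq expr → x = 0.01107; check Q = 2.4560e-04

Q₀ = 9.2406e-04; Q > K (proceeds reverse)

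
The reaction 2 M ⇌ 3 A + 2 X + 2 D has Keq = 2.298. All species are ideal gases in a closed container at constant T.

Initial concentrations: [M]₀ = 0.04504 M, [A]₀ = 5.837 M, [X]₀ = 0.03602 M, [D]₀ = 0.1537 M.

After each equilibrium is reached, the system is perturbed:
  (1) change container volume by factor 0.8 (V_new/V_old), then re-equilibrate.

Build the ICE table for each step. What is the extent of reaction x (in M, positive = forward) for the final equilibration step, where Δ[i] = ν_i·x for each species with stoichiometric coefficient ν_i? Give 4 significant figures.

Q₀ = 3.005 vs Keq = 2.298 ⇒ Q>K, reverse
Step 1:
                    M           A           X           D
  Initial     0.04504       5.837     0.03602      0.1537
  Change      0.00234    -0.00351    -0.00234    -0.00234
  Equil       0.04738       5.833     0.03368      0.1514
  solve Keq expr → x = -0.00117; check Q = 2.298
Then change container volume by factor 0.8 (V_new/V_old).
Step 2:
                    M           A           X           D
  Initial     0.05923       7.292      0.0421      0.1892
  Change      0.01141    -0.01711    -0.01141    -0.01141
  Equil       0.07063       7.275     0.03069      0.1778
  solve Keq expr → x = -0.005703; check Q = 2.298

x = -0.005703 M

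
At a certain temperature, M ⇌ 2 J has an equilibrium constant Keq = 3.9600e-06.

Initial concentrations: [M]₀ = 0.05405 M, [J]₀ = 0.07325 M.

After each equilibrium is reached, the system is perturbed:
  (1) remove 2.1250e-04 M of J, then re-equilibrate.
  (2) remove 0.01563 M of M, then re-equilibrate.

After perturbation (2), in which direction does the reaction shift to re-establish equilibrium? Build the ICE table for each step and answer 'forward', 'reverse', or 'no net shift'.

Direction: reverse

Q₀ = 0.09927 vs Keq = 3.9600e-06 ⇒ Q>K, reverse
Step 1:
                   M          J
  I          0.05405    0.07325
  C          0.03633   -0.07265
  E          0.09038 5.9824e-04
  solve Keq expr → x = -0.03633; check Q = 3.9600e-06
Then remove 2.1250e-04 M of J.
Step 2:
                   M          J
  I          0.09038 3.8574e-04
  C       -1.0607e-04 2.1215e-04
  E          0.09027 5.9789e-04
  solve Keq expr → x = 1.0607e-04; check Q = 3.9600e-06
Then remove 0.01563 M of M.
Step 3:
                   M          J
  I          0.07464 5.9789e-04
  C       2.7061e-05 -5.4121e-05
  E          0.07467 5.4377e-04
  solve Keq expr → x = -2.7061e-05; check Q = 3.9600e-06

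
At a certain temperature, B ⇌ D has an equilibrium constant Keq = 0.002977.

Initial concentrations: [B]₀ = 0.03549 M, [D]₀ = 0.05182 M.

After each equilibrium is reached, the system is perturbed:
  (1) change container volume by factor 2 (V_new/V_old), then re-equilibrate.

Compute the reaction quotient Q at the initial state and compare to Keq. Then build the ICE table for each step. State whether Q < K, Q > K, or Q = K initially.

Q₀ = 1.46 vs Keq = 0.002977 ⇒ Q>K, reverse
Step 1:
                  B         D
  Initial   0.03549   0.05182
  Change    0.05156  -0.05156
  Equil     0.08705 2.5915e-04
  solve Keq expr → x = -0.05156; check Q = 0.002977
Then change container volume by factor 2 (V_new/V_old).
Step 2:
                  B         D
  Initial   0.04353 1.2958e-04
  Change          0         0
  Equil     0.04353 1.2958e-04
  solve Keq expr → x = 0; check Q = 0.002977

Q₀ = 1.46; Q > K (proceeds reverse)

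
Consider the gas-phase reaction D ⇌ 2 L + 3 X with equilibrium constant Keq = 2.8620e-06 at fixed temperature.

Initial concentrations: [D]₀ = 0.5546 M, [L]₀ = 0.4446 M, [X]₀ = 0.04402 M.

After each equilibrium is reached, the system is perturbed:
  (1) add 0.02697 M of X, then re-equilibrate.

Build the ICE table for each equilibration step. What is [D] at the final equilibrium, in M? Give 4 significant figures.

Q₀ = 3.0402e-05 vs Keq = 2.8620e-06 ⇒ Q>K, reverse
Step 1:
                   D          L          X
  Initial     0.5546     0.4446    0.04402
  Change    0.007805   -0.01561   -0.02342
  Equil       0.5624      0.429     0.0206
  solve Keq expr → x = -0.007805; check Q = 2.8620e-06
Then add 0.02697 M of X.
Step 2:
                   D          L          X
  Initial     0.5624      0.429    0.04757
  Change     0.00876   -0.01752   -0.02628
  Equil       0.5712     0.4115    0.02129
  solve Keq expr → x = -0.00876; check Q = 2.8620e-06

[D]_eq = 0.5712 M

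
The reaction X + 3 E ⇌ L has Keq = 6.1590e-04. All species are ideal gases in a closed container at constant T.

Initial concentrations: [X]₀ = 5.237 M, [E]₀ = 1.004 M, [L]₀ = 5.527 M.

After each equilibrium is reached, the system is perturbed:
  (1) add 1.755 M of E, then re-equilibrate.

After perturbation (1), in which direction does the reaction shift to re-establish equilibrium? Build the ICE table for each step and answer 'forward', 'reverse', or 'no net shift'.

Q₀ = 1.043 vs Keq = 6.1590e-04 ⇒ Q>K, reverse
Step 1:
                  X         E         L
  I           5.237     1.004     5.527
  C           2.521     7.564    -2.521
  E           7.758     8.568     3.006
  solve Keq expr → x = -2.521; check Q = 6.1590e-04
Then add 1.755 M of E.
Step 2:
                  X         E         L
  I           7.758     10.32     3.006
  C         -0.4073    -1.222    0.4073
  E           7.351     9.101     3.413
  solve Keq expr → x = 0.4073; check Q = 6.1590e-04

Direction: forward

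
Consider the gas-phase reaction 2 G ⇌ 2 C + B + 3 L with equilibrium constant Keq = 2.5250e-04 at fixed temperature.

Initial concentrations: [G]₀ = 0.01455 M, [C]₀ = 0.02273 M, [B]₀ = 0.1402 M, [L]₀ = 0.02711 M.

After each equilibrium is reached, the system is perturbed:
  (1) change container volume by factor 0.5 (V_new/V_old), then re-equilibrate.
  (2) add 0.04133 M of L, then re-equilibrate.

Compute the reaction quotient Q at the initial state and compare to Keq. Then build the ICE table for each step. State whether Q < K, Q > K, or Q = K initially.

Q₀ = 6.8173e-06; Q < K (proceeds forward)

Q₀ = 6.8173e-06 vs Keq = 2.5250e-04 ⇒ Q<K, forward
Step 1:
                  G         C         B         L
  Initial   0.01455   0.02273    0.1402   0.02711
  Change  -0.008569  0.008569  0.004284   0.01285
  Equil    0.005981    0.0313    0.1445   0.03996
  solve Keq expr → x = 0.004284; check Q = 2.5250e-04
Then change container volume by factor 0.5 (V_new/V_old).
Step 2:
                  G         C         B         L
  Initial   0.01196    0.0626     0.289   0.07993
  Change    0.01287  -0.01287 -0.006434   -0.0193
  Equil     0.02483   0.04973    0.2825   0.06062
  solve Keq expr → x = -0.006434; check Q = 2.5250e-04
Then add 0.04133 M of L.
Step 3:
                  G         C         B         L
  Initial   0.02483   0.04973    0.2825     0.102
  Change   0.009618 -0.009618 -0.004809  -0.01443
  Equil     0.03445   0.04011    0.2777   0.08753
  solve Keq expr → x = -0.004809; check Q = 2.5250e-04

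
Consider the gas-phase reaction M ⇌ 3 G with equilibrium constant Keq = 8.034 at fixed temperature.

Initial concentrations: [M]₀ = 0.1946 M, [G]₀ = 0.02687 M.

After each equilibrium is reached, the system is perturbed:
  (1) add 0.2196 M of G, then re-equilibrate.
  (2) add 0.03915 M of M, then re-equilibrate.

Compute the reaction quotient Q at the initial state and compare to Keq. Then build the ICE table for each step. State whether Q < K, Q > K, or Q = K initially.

Q₀ = 9.9692e-05 vs Keq = 8.034 ⇒ Q<K, forward
Step 1:
                  M         G
  Initial    0.1946   0.02687
  Change     -0.174     0.522
  Equil     0.02059    0.5489
  solve Keq expr → x = 0.174; check Q = 8.034
Then add 0.2196 M of G.
Step 2:
                  M         G
  Initial   0.02059    0.7685
  Change    0.02237   -0.0671
  Equil     0.04295    0.7014
  solve Keq expr → x = -0.02237; check Q = 8.034
Then add 0.03915 M of M.
Step 3:
                  M         G
  Initial    0.0821    0.7014
  Change   -0.02431   0.07293
  Equil     0.05779    0.7743
  solve Keq expr → x = 0.02431; check Q = 8.034

Q₀ = 9.9692e-05; Q < K (proceeds forward)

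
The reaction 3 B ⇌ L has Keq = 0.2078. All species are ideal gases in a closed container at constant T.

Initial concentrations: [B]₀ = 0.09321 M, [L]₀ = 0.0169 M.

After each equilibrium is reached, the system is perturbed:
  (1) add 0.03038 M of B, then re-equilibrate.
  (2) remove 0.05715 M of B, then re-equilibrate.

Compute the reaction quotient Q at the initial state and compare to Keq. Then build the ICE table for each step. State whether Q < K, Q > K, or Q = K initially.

Q₀ = 20.87 vs Keq = 0.2078 ⇒ Q>K, reverse
Step 1:
                   B          L
  Initial    0.09321     0.0169
  Change     0.04891    -0.0163
  Equil       0.1421 5.9651e-04
  solve Keq expr → x = -0.0163; check Q = 0.2078
Then add 0.03038 M of B.
Step 2:
                   B          L
  Initial     0.1725 5.9651e-04
  Change   -0.001337 4.4553e-04
  Equil       0.1712   0.001042
  solve Keq expr → x = 4.4553e-04; check Q = 0.2078
Then remove 0.05715 M of B.
Step 3:
                   B          L
  Initial      0.114   0.001042
  Change    0.002149 -7.1631e-04
  Equil       0.1162 3.2572e-04
  solve Keq expr → x = -7.1631e-04; check Q = 0.2078

Q₀ = 20.87; Q > K (proceeds reverse)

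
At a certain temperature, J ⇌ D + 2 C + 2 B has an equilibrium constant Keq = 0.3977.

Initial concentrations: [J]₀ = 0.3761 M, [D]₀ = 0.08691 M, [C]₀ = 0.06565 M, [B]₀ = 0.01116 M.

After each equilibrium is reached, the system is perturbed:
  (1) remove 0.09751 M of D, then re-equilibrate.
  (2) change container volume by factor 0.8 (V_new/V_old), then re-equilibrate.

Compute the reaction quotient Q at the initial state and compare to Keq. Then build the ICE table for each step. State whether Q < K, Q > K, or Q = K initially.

Q₀ = 1.2404e-07 vs Keq = 0.3977 ⇒ Q<K, forward
Step 1:
                    J           D           C           B
  Initial      0.3761     0.08691     0.06565     0.01116
  Change      -0.2723      0.2723      0.5445      0.5445
  Equil        0.1038      0.3592      0.6102      0.5557
  solve Keq expr → x = 0.2723; check Q = 0.3977
Then remove 0.09751 M of D.
Step 2:
                    J           D           C           B
  Initial      0.1038      0.2617      0.6102      0.5557
  Change     -0.01154     0.01154     0.02309     0.02309
  Equil       0.09229      0.2732      0.6333      0.5788
  solve Keq expr → x = 0.01154; check Q = 0.3977
Then change container volume by factor 0.8 (V_new/V_old).
Step 3:
                    J           D           C           B
  Initial      0.1154      0.3415      0.7916      0.7235
  Change      0.04106    -0.04106    -0.08212    -0.08212
  Equil        0.1564      0.3005      0.7095      0.6414
  solve Keq expr → x = -0.04106; check Q = 0.3977

Q₀ = 1.2404e-07; Q < K (proceeds forward)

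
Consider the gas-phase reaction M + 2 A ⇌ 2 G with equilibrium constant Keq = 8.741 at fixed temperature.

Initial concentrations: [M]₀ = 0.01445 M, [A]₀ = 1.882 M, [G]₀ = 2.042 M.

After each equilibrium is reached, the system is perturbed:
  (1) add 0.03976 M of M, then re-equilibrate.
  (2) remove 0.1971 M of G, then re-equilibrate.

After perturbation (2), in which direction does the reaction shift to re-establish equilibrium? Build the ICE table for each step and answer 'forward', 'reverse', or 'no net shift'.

Q₀ = 81.47 vs Keq = 8.741 ⇒ Q>K, reverse
Step 1:
                   M          A          G
  init       0.01445      1.882      2.042
  Δ          0.08195     0.1639    -0.1639
  eq          0.0964      2.046      1.878
  solve Keq expr → x = -0.08195; check Q = 8.741
Then add 0.03976 M of M.
Step 2:
                   M          A          G
  init        0.1362      2.046      1.878
  Δ         -0.02806   -0.05612    0.05612
  eq          0.1081       1.99      1.934
  solve Keq expr → x = 0.02806; check Q = 8.741
Then remove 0.1971 M of G.
Step 3:
                   M          A          G
  init        0.1081       1.99      1.737
  Δ         -0.01506   -0.03013    0.03013
  eq         0.09304       1.96      1.767
  solve Keq expr → x = 0.01506; check Q = 8.741

Direction: forward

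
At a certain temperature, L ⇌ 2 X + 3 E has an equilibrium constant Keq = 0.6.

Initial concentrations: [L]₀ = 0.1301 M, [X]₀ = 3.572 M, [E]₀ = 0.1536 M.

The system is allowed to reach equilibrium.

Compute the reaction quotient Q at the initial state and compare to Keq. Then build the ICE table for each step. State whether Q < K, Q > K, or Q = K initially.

Q₀ = 0.3554 vs Keq = 0.6 ⇒ Q<K, forward
Step 1:
                   L          X          E
  init        0.1301      3.572     0.1536
  Δ        -0.008263    0.01653    0.02479
  eq          0.1218      3.589     0.1784
  solve Keq expr → x = 0.008263; check Q = 0.6

Q₀ = 0.3554; Q < K (proceeds forward)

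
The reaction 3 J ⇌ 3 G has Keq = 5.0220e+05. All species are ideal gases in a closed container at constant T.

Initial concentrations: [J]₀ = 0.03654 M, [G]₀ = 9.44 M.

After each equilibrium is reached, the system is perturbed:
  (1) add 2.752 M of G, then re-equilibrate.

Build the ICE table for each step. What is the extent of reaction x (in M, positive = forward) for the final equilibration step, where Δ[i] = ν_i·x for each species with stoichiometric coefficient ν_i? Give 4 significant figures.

x = -0.0114 M

Q₀ = 1.7243e+07 vs Keq = 5.0220e+05 ⇒ Q>K, reverse
Step 1:
                    J           G
  I           0.03654        9.44
  C            0.0812     -0.0812
  E            0.1177       9.359
  solve Keq expr → x = -0.02707; check Q = 5.0220e+05
Then add 2.752 M of G.
Step 2:
                    J           G
  I            0.1177       12.11
  C           0.03419    -0.03419
  E            0.1519       12.08
  solve Keq expr → x = -0.0114; check Q = 5.0220e+05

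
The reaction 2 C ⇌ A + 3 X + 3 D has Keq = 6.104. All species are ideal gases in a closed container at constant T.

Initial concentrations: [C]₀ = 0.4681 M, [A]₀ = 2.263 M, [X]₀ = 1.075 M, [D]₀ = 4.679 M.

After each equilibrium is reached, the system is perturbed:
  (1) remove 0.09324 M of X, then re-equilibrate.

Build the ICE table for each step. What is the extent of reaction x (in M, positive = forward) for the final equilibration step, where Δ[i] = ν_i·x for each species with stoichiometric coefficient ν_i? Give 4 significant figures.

Q₀ = 1314 vs Keq = 6.104 ⇒ Q>K, reverse
Step 1:
                  C         A         X         D
  init       0.4681     2.263     1.075     4.679
  Δ          0.4814   -0.2407   -0.7222   -0.7222
  eq         0.9495     2.022    0.3528     3.957
  solve Keq expr → x = -0.2407; check Q = 6.104
Then remove 0.09324 M of X.
Step 2:
                  C         A         X         D
  init       0.9495     2.022    0.2596     3.957
  Δ        -0.04897   0.02449   0.07346   0.07346
  eq         0.9006     2.047    0.3331      4.03
  solve Keq expr → x = 0.02449; check Q = 6.104

x = 0.02449 M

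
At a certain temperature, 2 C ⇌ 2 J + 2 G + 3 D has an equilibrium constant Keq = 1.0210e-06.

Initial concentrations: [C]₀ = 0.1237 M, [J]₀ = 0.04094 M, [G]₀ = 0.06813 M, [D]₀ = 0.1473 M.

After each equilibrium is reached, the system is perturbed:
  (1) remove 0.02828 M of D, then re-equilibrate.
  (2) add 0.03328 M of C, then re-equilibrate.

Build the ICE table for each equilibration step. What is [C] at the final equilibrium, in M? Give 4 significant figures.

[C]_eq = 0.1517 M

Q₀ = 1.6250e-06 vs Keq = 1.0210e-06 ⇒ Q>K, reverse
Step 1:
                  C         J         G         D
  init       0.1237   0.04094   0.06813    0.1473
  Δ         0.00362  -0.00362  -0.00362  -0.00543
  eq         0.1273   0.03732   0.06451    0.1419
  solve Keq expr → x = -0.00181; check Q = 1.0210e-06
Then remove 0.02828 M of D.
Step 2:
                  C         J         G         D
  init       0.1273   0.03732   0.06451    0.1136
  Δ       -0.004956  0.004956  0.004956  0.007433
  eq         0.1224   0.04228   0.06947     0.121
  solve Keq expr → x = 0.002478; check Q = 1.0210e-06
Then add 0.03328 M of C.
Step 3:
                  C         J         G         D
  init       0.1556   0.04228   0.06947     0.121
  Δ       -0.003926  0.003926  0.003926  0.005888
  eq         0.1517    0.0462   0.07339    0.1269
  solve Keq expr → x = 0.001963; check Q = 1.0210e-06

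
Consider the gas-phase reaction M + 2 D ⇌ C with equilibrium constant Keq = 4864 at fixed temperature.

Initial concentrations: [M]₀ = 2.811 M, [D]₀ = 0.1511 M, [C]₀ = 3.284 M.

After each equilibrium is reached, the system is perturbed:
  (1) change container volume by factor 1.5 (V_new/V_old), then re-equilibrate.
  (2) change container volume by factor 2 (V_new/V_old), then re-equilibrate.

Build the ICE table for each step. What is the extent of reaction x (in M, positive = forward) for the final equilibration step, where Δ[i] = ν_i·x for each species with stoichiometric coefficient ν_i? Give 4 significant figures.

x = -0.003926 M

Q₀ = 51.17 vs Keq = 4864 ⇒ Q<K, forward
Step 1:
                   M          D          C
  Initial      2.811     0.1511      3.284
  Change    -0.06763    -0.1353    0.06763
  Equil        2.743    0.01585      3.352
  solve Keq expr → x = 0.06763; check Q = 4864
Then change container volume by factor 1.5 (V_new/V_old).
Step 2:
                   M          D          C
  Initial      1.829    0.01057      2.234
  Change    0.002631   0.005262  -0.002631
  Equil        1.832    0.01583      2.232
  solve Keq expr → x = -0.002631; check Q = 4864
Then change container volume by factor 2 (V_new/V_old).
Step 3:
                   M          D          C
  Initial     0.9158   0.007914      1.116
  Change    0.003926   0.007852  -0.003926
  Equil       0.9197    0.01577      1.112
  solve Keq expr → x = -0.003926; check Q = 4864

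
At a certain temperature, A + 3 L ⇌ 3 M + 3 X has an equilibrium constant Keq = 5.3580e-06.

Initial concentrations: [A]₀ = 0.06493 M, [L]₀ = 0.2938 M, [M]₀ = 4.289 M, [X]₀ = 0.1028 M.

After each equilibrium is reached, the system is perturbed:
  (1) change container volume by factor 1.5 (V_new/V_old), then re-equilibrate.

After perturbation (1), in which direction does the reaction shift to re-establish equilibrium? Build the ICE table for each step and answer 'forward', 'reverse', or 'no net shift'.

Direction: forward

Q₀ = 52.05 vs Keq = 5.3580e-06 ⇒ Q>K, reverse
Step 1:
                  A         L         M         X
  Initial   0.06493    0.2938     4.289    0.1028
  Change    0.03401     0.102    -0.102    -0.102
  Equil     0.09894    0.3958     4.187 7.6514e-04
  solve Keq expr → x = -0.03401; check Q = 5.3580e-06
Then change container volume by factor 1.5 (V_new/V_old).
Step 2:
                  A         L         M         X
  Initial   0.06596    0.2639     2.791 5.1009e-04
  Change  -5.2568e-05 -1.5770e-04 1.5770e-04 1.5770e-04
  Equil     0.06591    0.2637     2.791 6.6780e-04
  solve Keq expr → x = 5.2568e-05; check Q = 5.3580e-06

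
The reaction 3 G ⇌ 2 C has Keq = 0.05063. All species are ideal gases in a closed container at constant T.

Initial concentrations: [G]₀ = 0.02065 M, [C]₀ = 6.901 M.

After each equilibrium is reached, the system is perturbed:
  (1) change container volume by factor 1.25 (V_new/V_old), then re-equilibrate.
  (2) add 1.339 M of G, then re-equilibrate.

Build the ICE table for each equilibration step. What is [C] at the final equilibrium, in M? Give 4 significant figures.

Q₀ = 5.4083e+06 vs Keq = 0.05063 ⇒ Q>K, reverse
Step 1:
                  G         C
  Initial   0.02065     6.901
  Change      5.715     -3.81
  Equil       5.736     3.091
  solve Keq expr → x = -1.905; check Q = 0.05063
Then change container volume by factor 1.25 (V_new/V_old).
Step 2:
                  G         C
  Initial     4.589     2.473
  Change     0.1869   -0.1246
  Equil       4.775     2.348
  solve Keq expr → x = -0.06229; check Q = 0.05063
Then add 1.339 M of G.
Step 3:
                  G         C
  Initial     6.114     2.348
  Change    -0.7138    0.4759
  Equil       5.401     2.824
  solve Keq expr → x = 0.2379; check Q = 0.05063

[C]_eq = 2.824 M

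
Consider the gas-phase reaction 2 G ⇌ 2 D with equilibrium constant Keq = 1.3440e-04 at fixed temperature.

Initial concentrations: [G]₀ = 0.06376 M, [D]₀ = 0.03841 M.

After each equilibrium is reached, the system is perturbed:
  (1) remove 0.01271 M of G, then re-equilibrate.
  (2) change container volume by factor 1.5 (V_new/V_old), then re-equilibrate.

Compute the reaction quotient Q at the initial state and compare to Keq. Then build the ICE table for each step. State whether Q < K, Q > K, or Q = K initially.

Q₀ = 0.3629 vs Keq = 1.3440e-04 ⇒ Q>K, reverse
Step 1:
                    G           D
  I           0.06376     0.03841
  C           0.03724    -0.03724
  E             0.101    0.001171
  solve Keq expr → x = -0.01862; check Q = 1.3440e-04
Then remove 0.01271 M of G.
Step 2:
                    G           D
  I           0.08829    0.001171
  C        1.4566e-04 -1.4566e-04
  E           0.08843    0.001025
  solve Keq expr → x = -7.2830e-05; check Q = 1.3440e-04
Then change container volume by factor 1.5 (V_new/V_old).
Step 3:
                    G           D
  I           0.05896  6.8349e-04
  C                 0           0
  E           0.05896  6.8349e-04
  solve Keq expr → x = 0; check Q = 1.3440e-04

Q₀ = 0.3629; Q > K (proceeds reverse)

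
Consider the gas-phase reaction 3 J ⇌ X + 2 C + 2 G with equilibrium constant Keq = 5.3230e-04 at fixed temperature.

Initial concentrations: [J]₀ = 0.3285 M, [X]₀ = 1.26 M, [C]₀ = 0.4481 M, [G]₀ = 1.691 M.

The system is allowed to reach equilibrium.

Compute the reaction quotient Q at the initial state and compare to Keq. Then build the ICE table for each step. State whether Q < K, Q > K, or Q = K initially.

Q₀ = 20.41; Q > K (proceeds reverse)

Q₀ = 20.41 vs Keq = 5.3230e-04 ⇒ Q>K, reverse
Step 1:
                    J           X           C           G
  Initial      0.3285        1.26      0.4481       1.691
  Change       0.6463     -0.2154     -0.4309     -0.4309
  Equil        0.9748       1.045     0.01724        1.26
  solve Keq expr → x = -0.2154; check Q = 5.3230e-04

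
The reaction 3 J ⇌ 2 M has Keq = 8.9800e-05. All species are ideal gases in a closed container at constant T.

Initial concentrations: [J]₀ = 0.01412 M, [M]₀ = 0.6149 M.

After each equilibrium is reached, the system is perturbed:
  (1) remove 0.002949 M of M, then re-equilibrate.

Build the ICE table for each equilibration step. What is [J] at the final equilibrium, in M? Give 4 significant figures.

Q₀ = 1.3431e+05 vs Keq = 8.9800e-05 ⇒ Q>K, reverse
Step 1:
                    J           M
  init        0.01412      0.6149
  Δ            0.9097     -0.6065
  eq           0.9238    0.008415
  solve Keq expr → x = -0.3032; check Q = 8.9800e-05
Then remove 0.002949 M of M.
Step 2:
                    J           M
  init         0.9238    0.005466
  Δ         -0.004335     0.00289
  eq           0.9195    0.008356
  solve Keq expr → x = 0.001445; check Q = 8.9800e-05

[J]_eq = 0.9195 M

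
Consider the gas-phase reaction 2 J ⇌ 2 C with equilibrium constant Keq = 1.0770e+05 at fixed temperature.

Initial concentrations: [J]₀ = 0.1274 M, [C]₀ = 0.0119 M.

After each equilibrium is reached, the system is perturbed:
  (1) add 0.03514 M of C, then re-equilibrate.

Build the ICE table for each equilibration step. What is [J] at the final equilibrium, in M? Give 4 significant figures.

[J]_eq = 5.2993e-04 M

Q₀ = 0.008725 vs Keq = 1.0770e+05 ⇒ Q<K, forward
Step 1:
                  J         C
  init       0.1274    0.0119
  Δ          -0.127     0.127
  eq      4.2318e-04    0.1389
  solve Keq expr → x = 0.06349; check Q = 1.0770e+05
Then add 0.03514 M of C.
Step 2:
                  J         C
  init    4.2318e-04     0.174
  Δ       1.0675e-04 -1.0675e-04
  eq      5.2993e-04    0.1739
  solve Keq expr → x = -5.3376e-05; check Q = 1.0770e+05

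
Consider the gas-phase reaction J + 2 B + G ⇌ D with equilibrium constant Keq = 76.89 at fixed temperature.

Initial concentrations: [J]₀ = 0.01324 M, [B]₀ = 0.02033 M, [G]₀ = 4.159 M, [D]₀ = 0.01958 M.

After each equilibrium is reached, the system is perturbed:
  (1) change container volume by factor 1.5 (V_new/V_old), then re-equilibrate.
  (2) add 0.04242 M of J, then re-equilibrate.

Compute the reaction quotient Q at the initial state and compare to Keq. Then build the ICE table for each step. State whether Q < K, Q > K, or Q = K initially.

Q₀ = 860.3 vs Keq = 76.89 ⇒ Q>K, reverse
Step 1:
                    J           B           G           D
  init        0.01324     0.02033       4.159     0.01958
  Δ          0.009042     0.01808    0.009042   -0.009042
  eq          0.02228     0.03841       4.168     0.01054
  solve Keq expr → x = -0.009042; check Q = 76.89
Then change container volume by factor 1.5 (V_new/V_old).
Step 2:
                    J           B           G           D
  init        0.01485     0.02561       2.779    0.007025
  Δ          0.003123    0.006246    0.003123   -0.003123
  eq          0.01798     0.03186       2.782    0.003902
  solve Keq expr → x = -0.003123; check Q = 76.89
Then add 0.04242 M of J.
Step 3:
                    J           B           G           D
  init         0.0604     0.03186       2.782    0.003902
  Δ         -0.003546   -0.007092   -0.003546    0.003546
  eq          0.05685     0.02476       2.778    0.007448
  solve Keq expr → x = 0.003546; check Q = 76.89

Q₀ = 860.3; Q > K (proceeds reverse)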